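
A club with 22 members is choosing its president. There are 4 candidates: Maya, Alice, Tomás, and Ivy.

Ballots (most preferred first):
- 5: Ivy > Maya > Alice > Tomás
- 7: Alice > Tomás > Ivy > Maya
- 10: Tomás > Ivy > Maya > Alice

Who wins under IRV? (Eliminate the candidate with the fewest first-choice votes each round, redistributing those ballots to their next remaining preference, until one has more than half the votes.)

Round 1: Maya 0, Alice 7, Tomás 10, Ivy 5. Maya eliminated.
Round 2: Alice 7, Tomás 10, Ivy 5. Ivy eliminated.
Round 3: Alice 12, Tomás 10. Alice has a majority (≥12).

Alice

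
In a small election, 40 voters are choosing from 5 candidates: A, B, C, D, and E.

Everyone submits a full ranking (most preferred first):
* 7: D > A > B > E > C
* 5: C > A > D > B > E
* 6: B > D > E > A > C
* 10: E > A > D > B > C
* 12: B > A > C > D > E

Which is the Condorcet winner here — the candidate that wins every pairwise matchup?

A vs B: 22–18
A vs C: 35–5
A vs D: 27–13
A vs E: 24–16
A beats every other candidate.

A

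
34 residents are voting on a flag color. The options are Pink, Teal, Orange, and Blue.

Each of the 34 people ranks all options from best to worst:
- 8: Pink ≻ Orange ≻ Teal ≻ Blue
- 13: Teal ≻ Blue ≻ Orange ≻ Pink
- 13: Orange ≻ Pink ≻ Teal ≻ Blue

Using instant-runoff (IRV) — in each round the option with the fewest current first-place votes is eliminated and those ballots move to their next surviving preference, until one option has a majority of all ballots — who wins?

Orange

Round 1: Pink 8, Teal 13, Orange 13, Blue 0. Blue eliminated.
Round 2: Pink 8, Teal 13, Orange 13. Pink eliminated.
Round 3: Teal 13, Orange 21. Orange has a majority (≥18).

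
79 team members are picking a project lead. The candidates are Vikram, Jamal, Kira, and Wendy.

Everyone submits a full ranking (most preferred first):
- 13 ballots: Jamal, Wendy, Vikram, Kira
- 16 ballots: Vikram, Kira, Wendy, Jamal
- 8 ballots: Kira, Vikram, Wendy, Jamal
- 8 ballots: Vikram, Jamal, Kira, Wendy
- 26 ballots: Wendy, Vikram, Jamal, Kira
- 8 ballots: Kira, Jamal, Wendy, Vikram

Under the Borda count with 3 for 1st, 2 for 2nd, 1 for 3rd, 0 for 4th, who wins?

Vikram: 13×1 + 16×3 + 8×2 + 8×3 + 26×2 + 8×0 = 153
Jamal: 13×3 + 16×0 + 8×0 + 8×2 + 26×1 + 8×2 = 97
Kira: 13×0 + 16×2 + 8×3 + 8×1 + 26×0 + 8×3 = 88
Wendy: 13×2 + 16×1 + 8×1 + 8×0 + 26×3 + 8×1 = 136

Vikram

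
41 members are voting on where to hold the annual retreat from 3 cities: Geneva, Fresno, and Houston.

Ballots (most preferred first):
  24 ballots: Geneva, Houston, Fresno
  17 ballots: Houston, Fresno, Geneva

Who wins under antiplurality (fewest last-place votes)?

Houston

Last-place votes: Geneva 17, Fresno 24, Houston 0.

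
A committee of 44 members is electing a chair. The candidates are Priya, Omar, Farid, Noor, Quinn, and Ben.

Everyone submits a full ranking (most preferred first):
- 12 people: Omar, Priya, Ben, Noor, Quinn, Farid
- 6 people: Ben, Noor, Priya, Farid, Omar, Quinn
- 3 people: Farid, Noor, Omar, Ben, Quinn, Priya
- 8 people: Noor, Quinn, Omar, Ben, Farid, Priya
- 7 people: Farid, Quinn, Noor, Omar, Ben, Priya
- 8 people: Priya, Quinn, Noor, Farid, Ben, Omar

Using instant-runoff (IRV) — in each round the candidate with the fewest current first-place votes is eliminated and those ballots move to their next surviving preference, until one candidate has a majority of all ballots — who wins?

Noor

Round 1: Priya 8, Omar 12, Farid 10, Noor 8, Quinn 0, Ben 6. Quinn eliminated.
Round 2: Priya 8, Omar 12, Farid 10, Noor 8, Ben 6. Ben eliminated.
Round 3: Priya 8, Omar 12, Farid 10, Noor 14. Priya eliminated.
Round 4: Omar 12, Farid 10, Noor 22. Farid eliminated.
Round 5: Omar 12, Noor 32. Noor has a majority (≥23).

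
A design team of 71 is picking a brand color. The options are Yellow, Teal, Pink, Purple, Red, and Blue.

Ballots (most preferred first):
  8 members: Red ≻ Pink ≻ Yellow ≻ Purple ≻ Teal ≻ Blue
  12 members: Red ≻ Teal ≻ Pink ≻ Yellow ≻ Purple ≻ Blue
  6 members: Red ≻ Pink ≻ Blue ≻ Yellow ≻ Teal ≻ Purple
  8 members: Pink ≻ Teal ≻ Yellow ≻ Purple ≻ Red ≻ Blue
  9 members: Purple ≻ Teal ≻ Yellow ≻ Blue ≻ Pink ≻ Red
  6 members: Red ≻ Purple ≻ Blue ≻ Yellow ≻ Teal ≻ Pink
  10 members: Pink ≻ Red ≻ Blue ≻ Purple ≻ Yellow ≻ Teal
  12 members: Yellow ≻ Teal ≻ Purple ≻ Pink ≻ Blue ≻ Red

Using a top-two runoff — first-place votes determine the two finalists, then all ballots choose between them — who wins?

Pink

Round 1 first-place votes: Yellow 12, Teal 0, Pink 18, Purple 9, Red 32, Blue 0. Red and Pink advance.
Runoff: Red is ranked above Pink on 32 ballots, Pink above Red on 39.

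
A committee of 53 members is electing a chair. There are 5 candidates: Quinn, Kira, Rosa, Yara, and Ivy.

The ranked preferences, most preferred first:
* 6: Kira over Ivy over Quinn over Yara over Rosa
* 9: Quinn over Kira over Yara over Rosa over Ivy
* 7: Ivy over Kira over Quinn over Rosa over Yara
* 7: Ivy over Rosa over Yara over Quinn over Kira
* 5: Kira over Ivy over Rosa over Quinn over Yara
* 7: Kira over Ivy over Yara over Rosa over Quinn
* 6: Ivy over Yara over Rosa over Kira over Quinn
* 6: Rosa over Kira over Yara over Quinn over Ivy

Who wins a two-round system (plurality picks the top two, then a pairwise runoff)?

Round 1 first-place votes: Quinn 9, Kira 18, Rosa 6, Yara 0, Ivy 20. Ivy and Kira advance.
Runoff: Ivy is ranked above Kira on 20 ballots, Kira above Ivy on 33.

Kira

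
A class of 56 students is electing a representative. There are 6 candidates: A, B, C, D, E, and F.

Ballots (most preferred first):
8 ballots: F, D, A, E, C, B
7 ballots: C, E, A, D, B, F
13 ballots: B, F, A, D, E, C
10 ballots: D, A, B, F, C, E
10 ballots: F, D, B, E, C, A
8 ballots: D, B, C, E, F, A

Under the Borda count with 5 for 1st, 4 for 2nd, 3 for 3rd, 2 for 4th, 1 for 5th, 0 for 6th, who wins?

A: 8×3 + 7×3 + 13×3 + 10×4 + 10×0 + 8×0 = 124
B: 8×0 + 7×1 + 13×5 + 10×3 + 10×3 + 8×4 = 164
C: 8×1 + 7×5 + 13×0 + 10×1 + 10×1 + 8×3 = 87
D: 8×4 + 7×2 + 13×2 + 10×5 + 10×4 + 8×5 = 202
E: 8×2 + 7×4 + 13×1 + 10×0 + 10×2 + 8×2 = 93
F: 8×5 + 7×0 + 13×4 + 10×2 + 10×5 + 8×1 = 170

D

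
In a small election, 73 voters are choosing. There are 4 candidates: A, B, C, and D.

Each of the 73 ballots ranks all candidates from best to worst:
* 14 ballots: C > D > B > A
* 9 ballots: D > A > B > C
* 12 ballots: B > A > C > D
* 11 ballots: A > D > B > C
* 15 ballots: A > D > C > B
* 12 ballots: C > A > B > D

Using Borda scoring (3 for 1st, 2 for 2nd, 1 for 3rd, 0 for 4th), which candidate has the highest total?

A: 14×0 + 9×2 + 12×2 + 11×3 + 15×3 + 12×2 = 144
B: 14×1 + 9×1 + 12×3 + 11×1 + 15×0 + 12×1 = 82
C: 14×3 + 9×0 + 12×1 + 11×0 + 15×1 + 12×3 = 105
D: 14×2 + 9×3 + 12×0 + 11×2 + 15×2 + 12×0 = 107

A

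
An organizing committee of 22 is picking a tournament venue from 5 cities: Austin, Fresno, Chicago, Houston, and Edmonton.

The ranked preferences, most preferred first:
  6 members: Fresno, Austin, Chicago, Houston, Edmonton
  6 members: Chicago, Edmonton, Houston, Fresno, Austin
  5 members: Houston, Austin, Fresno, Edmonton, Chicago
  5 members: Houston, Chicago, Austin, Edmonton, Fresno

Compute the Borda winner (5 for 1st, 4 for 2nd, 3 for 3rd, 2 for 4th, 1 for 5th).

Houston

Austin: 6×4 + 6×1 + 5×4 + 5×3 = 65
Fresno: 6×5 + 6×2 + 5×3 + 5×1 = 62
Chicago: 6×3 + 6×5 + 5×1 + 5×4 = 73
Houston: 6×2 + 6×3 + 5×5 + 5×5 = 80
Edmonton: 6×1 + 6×4 + 5×2 + 5×2 = 50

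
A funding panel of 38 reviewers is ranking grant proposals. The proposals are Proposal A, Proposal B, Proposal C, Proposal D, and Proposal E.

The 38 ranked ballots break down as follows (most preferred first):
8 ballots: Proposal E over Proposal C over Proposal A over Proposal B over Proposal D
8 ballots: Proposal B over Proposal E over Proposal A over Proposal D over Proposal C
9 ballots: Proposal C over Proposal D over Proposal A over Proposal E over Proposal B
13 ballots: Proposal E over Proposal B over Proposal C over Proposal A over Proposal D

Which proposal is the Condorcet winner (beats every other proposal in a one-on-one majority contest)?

Proposal E vs Proposal A: 29–9
Proposal E vs Proposal B: 30–8
Proposal E vs Proposal C: 29–9
Proposal E vs Proposal D: 29–9
Proposal E beats every other proposal.

Proposal E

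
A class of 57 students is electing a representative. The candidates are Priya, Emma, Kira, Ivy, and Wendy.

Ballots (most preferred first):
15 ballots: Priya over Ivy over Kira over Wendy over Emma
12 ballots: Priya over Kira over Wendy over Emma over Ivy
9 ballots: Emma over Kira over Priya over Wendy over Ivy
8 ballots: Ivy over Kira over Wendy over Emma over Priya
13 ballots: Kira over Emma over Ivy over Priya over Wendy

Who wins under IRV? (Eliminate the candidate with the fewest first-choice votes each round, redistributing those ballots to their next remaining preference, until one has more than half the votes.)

Kira

Round 1: Priya 27, Emma 9, Kira 13, Ivy 8, Wendy 0. Wendy eliminated.
Round 2: Priya 27, Emma 9, Kira 13, Ivy 8. Ivy eliminated.
Round 3: Priya 27, Emma 9, Kira 21. Emma eliminated.
Round 4: Priya 27, Kira 30. Kira has a majority (≥29).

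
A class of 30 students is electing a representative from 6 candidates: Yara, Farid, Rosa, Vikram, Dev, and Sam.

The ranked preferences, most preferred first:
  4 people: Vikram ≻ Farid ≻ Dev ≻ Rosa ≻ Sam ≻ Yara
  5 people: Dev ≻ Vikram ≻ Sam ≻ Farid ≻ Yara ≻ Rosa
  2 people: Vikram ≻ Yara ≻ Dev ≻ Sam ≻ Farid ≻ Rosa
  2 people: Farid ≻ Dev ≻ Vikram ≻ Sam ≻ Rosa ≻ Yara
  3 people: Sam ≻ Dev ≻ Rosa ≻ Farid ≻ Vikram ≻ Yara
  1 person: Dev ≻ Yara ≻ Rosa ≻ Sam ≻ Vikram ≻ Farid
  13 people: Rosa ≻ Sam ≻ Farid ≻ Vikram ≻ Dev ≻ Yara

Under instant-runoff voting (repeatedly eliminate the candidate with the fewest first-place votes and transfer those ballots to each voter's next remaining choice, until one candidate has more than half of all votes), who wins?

Dev

Round 1: Yara 0, Farid 2, Rosa 13, Vikram 6, Dev 6, Sam 3. Yara eliminated.
Round 2: Farid 2, Rosa 13, Vikram 6, Dev 6, Sam 3. Farid eliminated.
Round 3: Rosa 13, Vikram 6, Dev 8, Sam 3. Sam eliminated.
Round 4: Rosa 13, Vikram 6, Dev 11. Vikram eliminated.
Round 5: Rosa 13, Dev 17. Dev has a majority (≥16).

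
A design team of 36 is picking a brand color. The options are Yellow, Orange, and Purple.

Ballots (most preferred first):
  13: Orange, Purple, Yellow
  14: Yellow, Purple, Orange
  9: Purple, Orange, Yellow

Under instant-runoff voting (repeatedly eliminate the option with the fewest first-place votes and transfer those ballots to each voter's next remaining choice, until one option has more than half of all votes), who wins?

Round 1: Yellow 14, Orange 13, Purple 9. Purple eliminated.
Round 2: Yellow 14, Orange 22. Orange has a majority (≥19).

Orange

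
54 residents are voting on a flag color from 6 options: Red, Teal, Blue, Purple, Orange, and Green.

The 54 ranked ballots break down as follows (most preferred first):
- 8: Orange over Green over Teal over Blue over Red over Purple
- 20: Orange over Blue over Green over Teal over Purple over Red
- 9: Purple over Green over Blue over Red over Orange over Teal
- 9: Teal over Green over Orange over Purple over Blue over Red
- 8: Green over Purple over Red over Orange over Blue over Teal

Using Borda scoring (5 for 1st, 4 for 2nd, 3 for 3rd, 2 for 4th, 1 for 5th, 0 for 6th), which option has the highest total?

Red: 8×1 + 20×0 + 9×2 + 9×0 + 8×3 = 50
Teal: 8×3 + 20×2 + 9×0 + 9×5 + 8×0 = 109
Blue: 8×2 + 20×4 + 9×3 + 9×1 + 8×1 = 140
Purple: 8×0 + 20×1 + 9×5 + 9×2 + 8×4 = 115
Orange: 8×5 + 20×5 + 9×1 + 9×3 + 8×2 = 192
Green: 8×4 + 20×3 + 9×4 + 9×4 + 8×5 = 204

Green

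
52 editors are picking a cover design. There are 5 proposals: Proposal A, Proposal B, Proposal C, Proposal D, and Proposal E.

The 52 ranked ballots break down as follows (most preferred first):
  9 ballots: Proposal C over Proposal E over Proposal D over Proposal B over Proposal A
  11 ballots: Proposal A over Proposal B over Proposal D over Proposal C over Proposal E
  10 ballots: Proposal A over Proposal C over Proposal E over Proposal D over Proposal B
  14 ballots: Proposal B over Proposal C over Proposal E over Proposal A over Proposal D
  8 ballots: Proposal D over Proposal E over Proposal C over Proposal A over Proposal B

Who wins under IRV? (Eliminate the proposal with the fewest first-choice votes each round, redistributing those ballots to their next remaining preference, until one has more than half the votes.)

Proposal C

Round 1: Proposal A 21, Proposal B 14, Proposal C 9, Proposal D 8, Proposal E 0. Proposal E eliminated.
Round 2: Proposal A 21, Proposal B 14, Proposal C 9, Proposal D 8. Proposal D eliminated.
Round 3: Proposal A 21, Proposal B 14, Proposal C 17. Proposal B eliminated.
Round 4: Proposal A 21, Proposal C 31. Proposal C has a majority (≥27).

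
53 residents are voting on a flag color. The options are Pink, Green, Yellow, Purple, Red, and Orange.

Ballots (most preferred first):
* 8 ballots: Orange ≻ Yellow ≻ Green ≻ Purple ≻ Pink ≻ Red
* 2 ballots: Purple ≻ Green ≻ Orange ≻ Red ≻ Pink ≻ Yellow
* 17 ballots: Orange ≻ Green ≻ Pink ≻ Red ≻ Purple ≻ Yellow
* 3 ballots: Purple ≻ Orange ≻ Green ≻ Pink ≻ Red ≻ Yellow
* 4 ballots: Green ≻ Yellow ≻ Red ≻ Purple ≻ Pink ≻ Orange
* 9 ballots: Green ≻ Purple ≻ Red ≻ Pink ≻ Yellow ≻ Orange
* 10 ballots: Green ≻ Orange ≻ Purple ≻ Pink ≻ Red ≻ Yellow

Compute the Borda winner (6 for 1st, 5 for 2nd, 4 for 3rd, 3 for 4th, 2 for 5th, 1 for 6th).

Green

Pink: 8×2 + 2×2 + 17×4 + 3×3 + 4×2 + 9×3 + 10×3 = 162
Green: 8×4 + 2×5 + 17×5 + 3×4 + 4×6 + 9×6 + 10×6 = 277
Yellow: 8×5 + 2×1 + 17×1 + 3×1 + 4×5 + 9×2 + 10×1 = 110
Purple: 8×3 + 2×6 + 17×2 + 3×6 + 4×3 + 9×5 + 10×4 = 185
Red: 8×1 + 2×3 + 17×3 + 3×2 + 4×4 + 9×4 + 10×2 = 143
Orange: 8×6 + 2×4 + 17×6 + 3×5 + 4×1 + 9×1 + 10×5 = 236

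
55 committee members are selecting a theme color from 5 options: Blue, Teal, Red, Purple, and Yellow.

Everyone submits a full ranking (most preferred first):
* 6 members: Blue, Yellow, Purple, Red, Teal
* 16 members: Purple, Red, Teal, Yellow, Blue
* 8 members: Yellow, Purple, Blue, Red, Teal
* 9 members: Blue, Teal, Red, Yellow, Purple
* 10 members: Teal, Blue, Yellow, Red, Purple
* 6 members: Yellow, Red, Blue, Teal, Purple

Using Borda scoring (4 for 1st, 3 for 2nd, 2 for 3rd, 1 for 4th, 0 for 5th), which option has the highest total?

Blue: 6×4 + 16×0 + 8×2 + 9×4 + 10×3 + 6×2 = 118
Teal: 6×0 + 16×2 + 8×0 + 9×3 + 10×4 + 6×1 = 105
Red: 6×1 + 16×3 + 8×1 + 9×2 + 10×1 + 6×3 = 108
Purple: 6×2 + 16×4 + 8×3 + 9×0 + 10×0 + 6×0 = 100
Yellow: 6×3 + 16×1 + 8×4 + 9×1 + 10×2 + 6×4 = 119

Yellow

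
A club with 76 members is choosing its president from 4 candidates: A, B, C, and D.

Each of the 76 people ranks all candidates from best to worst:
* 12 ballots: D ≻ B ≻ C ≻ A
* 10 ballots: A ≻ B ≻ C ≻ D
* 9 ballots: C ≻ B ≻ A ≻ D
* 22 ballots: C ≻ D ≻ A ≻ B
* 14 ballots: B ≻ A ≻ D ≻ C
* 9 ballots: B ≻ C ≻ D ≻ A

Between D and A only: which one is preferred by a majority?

D

D is ranked above A on 43 ballots; A above D on 33.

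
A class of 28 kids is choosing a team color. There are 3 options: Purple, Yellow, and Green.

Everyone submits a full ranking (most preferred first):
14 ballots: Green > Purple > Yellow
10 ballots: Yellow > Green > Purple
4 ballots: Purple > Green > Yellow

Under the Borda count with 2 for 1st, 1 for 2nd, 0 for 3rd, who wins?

Green

Purple: 14×1 + 10×0 + 4×2 = 22
Yellow: 14×0 + 10×2 + 4×0 = 20
Green: 14×2 + 10×1 + 4×1 = 42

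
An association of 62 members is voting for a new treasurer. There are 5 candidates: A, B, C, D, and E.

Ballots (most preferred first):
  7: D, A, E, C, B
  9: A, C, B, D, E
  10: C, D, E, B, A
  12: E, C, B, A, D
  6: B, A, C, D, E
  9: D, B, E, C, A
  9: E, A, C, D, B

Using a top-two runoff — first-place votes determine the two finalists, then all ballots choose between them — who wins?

Round 1 first-place votes: A 9, B 6, C 10, D 16, E 21. E and D advance.
Runoff: E is ranked above D on 21 ballots, D above E on 41.

D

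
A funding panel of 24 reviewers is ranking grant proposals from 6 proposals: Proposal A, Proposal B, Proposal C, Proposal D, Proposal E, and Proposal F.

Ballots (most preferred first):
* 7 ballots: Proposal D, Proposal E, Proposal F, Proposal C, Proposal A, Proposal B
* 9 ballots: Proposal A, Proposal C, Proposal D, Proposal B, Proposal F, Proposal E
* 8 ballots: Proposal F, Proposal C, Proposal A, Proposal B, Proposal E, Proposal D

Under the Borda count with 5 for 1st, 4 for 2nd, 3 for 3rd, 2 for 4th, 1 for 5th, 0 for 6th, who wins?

Proposal A: 7×1 + 9×5 + 8×3 = 76
Proposal B: 7×0 + 9×2 + 8×2 = 34
Proposal C: 7×2 + 9×4 + 8×4 = 82
Proposal D: 7×5 + 9×3 + 8×0 = 62
Proposal E: 7×4 + 9×0 + 8×1 = 36
Proposal F: 7×3 + 9×1 + 8×5 = 70

Proposal C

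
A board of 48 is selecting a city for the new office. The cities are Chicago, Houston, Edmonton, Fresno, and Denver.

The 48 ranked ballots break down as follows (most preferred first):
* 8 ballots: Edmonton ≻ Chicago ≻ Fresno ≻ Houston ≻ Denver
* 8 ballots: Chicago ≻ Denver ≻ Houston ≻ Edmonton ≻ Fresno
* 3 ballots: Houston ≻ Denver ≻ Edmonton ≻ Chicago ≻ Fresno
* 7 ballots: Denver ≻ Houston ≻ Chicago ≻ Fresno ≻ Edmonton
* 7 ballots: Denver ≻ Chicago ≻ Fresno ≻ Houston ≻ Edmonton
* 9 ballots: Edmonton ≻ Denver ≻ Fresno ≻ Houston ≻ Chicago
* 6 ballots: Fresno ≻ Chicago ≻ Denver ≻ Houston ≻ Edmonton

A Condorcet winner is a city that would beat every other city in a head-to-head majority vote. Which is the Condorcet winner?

Denver vs Chicago: 26–22
Denver vs Houston: 37–11
Denver vs Edmonton: 31–17
Denver vs Fresno: 34–14
Denver beats every other city.

Denver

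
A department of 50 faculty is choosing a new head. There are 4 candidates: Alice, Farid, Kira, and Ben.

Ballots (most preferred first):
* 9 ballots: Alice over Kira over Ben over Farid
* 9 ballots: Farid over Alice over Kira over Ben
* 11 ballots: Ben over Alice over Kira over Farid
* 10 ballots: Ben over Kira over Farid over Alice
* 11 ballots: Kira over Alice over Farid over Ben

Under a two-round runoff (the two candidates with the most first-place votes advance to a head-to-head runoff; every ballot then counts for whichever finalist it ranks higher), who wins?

Round 1 first-place votes: Alice 9, Farid 9, Kira 11, Ben 21. Ben and Kira advance.
Runoff: Ben is ranked above Kira on 21 ballots, Kira above Ben on 29.

Kira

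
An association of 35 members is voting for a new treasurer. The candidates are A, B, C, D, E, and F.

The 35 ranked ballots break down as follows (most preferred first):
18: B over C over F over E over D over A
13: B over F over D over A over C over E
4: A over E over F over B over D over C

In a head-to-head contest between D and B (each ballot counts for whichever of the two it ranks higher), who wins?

B

D is ranked above B on 0 ballots; B above D on 35.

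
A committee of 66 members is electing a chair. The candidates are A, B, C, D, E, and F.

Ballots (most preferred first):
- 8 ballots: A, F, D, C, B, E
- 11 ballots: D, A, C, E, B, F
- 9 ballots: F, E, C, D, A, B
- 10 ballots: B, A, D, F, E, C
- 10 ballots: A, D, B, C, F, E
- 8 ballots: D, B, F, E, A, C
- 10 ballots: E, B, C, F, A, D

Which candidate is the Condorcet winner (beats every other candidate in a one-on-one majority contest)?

A

A vs B: 38–28
A vs C: 47–19
A vs D: 38–28
A vs E: 39–27
A vs F: 39–27
A beats every other candidate.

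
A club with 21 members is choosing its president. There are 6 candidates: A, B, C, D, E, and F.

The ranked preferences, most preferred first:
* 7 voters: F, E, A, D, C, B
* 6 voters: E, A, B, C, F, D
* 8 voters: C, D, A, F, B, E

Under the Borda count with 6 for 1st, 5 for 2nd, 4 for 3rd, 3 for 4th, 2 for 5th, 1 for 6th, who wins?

A: 7×4 + 6×5 + 8×4 = 90
B: 7×1 + 6×4 + 8×2 = 47
C: 7×2 + 6×3 + 8×6 = 80
D: 7×3 + 6×1 + 8×5 = 67
E: 7×5 + 6×6 + 8×1 = 79
F: 7×6 + 6×2 + 8×3 = 78

A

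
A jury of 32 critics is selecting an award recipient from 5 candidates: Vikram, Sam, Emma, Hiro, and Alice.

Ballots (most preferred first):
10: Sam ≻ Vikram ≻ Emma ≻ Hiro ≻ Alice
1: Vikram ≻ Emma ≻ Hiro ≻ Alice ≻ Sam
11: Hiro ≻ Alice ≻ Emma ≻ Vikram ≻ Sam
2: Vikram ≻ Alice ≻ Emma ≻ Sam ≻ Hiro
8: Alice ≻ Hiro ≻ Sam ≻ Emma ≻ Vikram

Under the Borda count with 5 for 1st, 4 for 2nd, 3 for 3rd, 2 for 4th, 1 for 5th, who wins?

Hiro

Vikram: 10×4 + 1×5 + 11×2 + 2×5 + 8×1 = 85
Sam: 10×5 + 1×1 + 11×1 + 2×2 + 8×3 = 90
Emma: 10×3 + 1×4 + 11×3 + 2×3 + 8×2 = 89
Hiro: 10×2 + 1×3 + 11×5 + 2×1 + 8×4 = 112
Alice: 10×1 + 1×2 + 11×4 + 2×4 + 8×5 = 104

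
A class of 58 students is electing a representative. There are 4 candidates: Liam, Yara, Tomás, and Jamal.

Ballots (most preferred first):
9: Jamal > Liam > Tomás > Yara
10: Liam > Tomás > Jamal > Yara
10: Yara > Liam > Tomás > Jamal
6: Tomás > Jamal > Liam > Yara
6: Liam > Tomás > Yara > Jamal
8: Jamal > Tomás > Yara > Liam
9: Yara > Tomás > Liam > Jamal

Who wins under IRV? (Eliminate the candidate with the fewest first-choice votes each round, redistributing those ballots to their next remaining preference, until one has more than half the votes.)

Jamal

Round 1: Liam 16, Yara 19, Tomás 6, Jamal 17. Tomás eliminated.
Round 2: Liam 16, Yara 19, Jamal 23. Liam eliminated.
Round 3: Yara 25, Jamal 33. Jamal has a majority (≥30).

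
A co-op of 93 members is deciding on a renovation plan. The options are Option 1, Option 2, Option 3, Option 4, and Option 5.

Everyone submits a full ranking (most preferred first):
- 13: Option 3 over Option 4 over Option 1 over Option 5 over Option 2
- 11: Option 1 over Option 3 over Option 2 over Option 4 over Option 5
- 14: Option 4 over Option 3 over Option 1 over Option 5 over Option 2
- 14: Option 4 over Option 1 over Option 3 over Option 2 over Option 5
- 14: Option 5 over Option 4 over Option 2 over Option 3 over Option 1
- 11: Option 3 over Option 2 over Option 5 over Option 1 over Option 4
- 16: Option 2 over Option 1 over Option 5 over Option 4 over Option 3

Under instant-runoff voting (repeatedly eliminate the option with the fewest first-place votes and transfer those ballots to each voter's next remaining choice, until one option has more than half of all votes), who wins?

Option 4

Round 1: Option 1 11, Option 2 16, Option 3 24, Option 4 28, Option 5 14. Option 1 eliminated.
Round 2: Option 2 16, Option 3 35, Option 4 28, Option 5 14. Option 5 eliminated.
Round 3: Option 2 16, Option 3 35, Option 4 42. Option 2 eliminated.
Round 4: Option 3 35, Option 4 58. Option 4 has a majority (≥47).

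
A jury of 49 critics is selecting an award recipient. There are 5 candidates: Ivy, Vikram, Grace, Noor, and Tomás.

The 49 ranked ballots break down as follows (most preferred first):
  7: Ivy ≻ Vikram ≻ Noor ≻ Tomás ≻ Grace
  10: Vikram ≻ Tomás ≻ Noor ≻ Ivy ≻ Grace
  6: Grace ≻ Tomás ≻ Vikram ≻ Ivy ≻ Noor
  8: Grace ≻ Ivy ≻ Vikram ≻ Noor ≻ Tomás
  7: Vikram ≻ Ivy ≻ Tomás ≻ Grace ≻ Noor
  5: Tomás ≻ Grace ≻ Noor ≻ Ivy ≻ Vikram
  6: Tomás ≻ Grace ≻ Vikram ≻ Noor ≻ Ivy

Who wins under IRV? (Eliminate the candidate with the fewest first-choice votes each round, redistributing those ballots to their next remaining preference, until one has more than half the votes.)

Grace

Round 1: Ivy 7, Vikram 17, Grace 14, Noor 0, Tomás 11. Noor eliminated.
Round 2: Ivy 7, Vikram 17, Grace 14, Tomás 11. Ivy eliminated.
Round 3: Vikram 24, Grace 14, Tomás 11. Tomás eliminated.
Round 4: Vikram 24, Grace 25. Grace has a majority (≥25).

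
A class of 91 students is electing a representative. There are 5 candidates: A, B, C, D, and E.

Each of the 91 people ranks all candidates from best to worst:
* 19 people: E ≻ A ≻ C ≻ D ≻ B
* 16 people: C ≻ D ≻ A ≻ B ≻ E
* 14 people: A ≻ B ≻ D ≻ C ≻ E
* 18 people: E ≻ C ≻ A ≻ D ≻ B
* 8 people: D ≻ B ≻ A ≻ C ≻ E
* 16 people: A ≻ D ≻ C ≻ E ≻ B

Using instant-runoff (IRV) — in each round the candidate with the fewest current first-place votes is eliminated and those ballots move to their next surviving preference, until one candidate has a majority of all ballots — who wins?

Round 1: A 30, B 0, C 16, D 8, E 37. B eliminated.
Round 2: A 30, C 16, D 8, E 37. D eliminated.
Round 3: A 38, C 16, E 37. C eliminated.
Round 4: A 54, E 37. A has a majority (≥46).

A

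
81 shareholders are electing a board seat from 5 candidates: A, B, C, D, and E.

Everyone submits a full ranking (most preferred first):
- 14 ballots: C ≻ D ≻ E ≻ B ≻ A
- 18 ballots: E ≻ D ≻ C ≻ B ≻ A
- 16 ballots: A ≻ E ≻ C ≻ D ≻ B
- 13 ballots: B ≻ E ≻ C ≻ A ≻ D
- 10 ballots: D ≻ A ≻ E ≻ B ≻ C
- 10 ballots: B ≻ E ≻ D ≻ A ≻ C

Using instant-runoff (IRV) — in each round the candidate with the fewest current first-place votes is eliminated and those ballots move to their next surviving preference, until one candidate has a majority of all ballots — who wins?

Round 1: A 16, B 23, C 14, D 10, E 18. D eliminated.
Round 2: A 26, B 23, C 14, E 18. C eliminated.
Round 3: A 26, B 23, E 32. B eliminated.
Round 4: A 26, E 55. E has a majority (≥41).

E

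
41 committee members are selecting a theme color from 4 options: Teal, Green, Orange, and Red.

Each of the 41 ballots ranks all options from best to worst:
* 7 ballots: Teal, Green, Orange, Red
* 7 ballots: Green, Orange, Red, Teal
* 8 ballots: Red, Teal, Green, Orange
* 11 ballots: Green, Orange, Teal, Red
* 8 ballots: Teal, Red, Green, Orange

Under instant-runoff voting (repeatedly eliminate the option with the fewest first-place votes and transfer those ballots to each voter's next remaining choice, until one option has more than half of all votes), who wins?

Teal

Round 1: Teal 15, Green 18, Orange 0, Red 8. Orange eliminated.
Round 2: Teal 15, Green 18, Red 8. Red eliminated.
Round 3: Teal 23, Green 18. Teal has a majority (≥21).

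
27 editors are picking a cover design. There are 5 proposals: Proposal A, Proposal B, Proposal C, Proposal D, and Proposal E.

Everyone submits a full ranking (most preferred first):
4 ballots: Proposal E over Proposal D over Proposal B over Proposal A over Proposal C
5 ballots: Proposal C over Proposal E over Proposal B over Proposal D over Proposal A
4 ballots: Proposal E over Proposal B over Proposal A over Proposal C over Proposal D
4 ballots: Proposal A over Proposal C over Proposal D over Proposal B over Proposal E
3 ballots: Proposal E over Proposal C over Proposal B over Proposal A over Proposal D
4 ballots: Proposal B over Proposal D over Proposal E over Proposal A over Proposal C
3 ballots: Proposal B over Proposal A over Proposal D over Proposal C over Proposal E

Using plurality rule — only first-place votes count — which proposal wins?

First-place votes: Proposal A 4, Proposal B 7, Proposal C 5, Proposal D 0, Proposal E 11.

Proposal E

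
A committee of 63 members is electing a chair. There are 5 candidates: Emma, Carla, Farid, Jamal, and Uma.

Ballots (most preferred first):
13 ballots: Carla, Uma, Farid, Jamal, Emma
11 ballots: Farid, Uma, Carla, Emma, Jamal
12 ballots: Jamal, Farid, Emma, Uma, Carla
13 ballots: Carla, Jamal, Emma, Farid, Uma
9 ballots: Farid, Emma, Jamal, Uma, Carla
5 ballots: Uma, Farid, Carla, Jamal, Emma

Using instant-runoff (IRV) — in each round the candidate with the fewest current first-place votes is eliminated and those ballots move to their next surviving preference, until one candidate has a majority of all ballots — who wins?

Farid

Round 1: Emma 0, Carla 26, Farid 20, Jamal 12, Uma 5. Emma eliminated.
Round 2: Carla 26, Farid 20, Jamal 12, Uma 5. Uma eliminated.
Round 3: Carla 26, Farid 25, Jamal 12. Jamal eliminated.
Round 4: Carla 26, Farid 37. Farid has a majority (≥32).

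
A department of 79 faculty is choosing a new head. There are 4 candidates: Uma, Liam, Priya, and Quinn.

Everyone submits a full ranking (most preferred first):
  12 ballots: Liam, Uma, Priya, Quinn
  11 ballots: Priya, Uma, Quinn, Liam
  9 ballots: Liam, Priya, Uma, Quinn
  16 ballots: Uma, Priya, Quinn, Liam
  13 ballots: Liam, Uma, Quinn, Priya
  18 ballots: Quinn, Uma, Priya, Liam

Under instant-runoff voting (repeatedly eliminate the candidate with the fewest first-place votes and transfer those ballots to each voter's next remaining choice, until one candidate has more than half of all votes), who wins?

Uma

Round 1: Uma 16, Liam 34, Priya 11, Quinn 18. Priya eliminated.
Round 2: Uma 27, Liam 34, Quinn 18. Quinn eliminated.
Round 3: Uma 45, Liam 34. Uma has a majority (≥40).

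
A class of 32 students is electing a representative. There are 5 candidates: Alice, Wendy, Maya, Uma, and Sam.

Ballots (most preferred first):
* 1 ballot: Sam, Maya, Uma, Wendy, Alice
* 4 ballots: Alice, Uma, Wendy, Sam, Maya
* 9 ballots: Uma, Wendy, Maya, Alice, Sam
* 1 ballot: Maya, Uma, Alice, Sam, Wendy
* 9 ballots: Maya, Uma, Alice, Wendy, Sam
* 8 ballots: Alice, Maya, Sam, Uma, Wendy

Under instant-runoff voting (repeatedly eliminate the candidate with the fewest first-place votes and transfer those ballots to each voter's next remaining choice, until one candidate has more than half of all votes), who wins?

Maya

Round 1: Alice 12, Wendy 0, Maya 10, Uma 9, Sam 1. Wendy eliminated.
Round 2: Alice 12, Maya 10, Uma 9, Sam 1. Sam eliminated.
Round 3: Alice 12, Maya 11, Uma 9. Uma eliminated.
Round 4: Alice 12, Maya 20. Maya has a majority (≥17).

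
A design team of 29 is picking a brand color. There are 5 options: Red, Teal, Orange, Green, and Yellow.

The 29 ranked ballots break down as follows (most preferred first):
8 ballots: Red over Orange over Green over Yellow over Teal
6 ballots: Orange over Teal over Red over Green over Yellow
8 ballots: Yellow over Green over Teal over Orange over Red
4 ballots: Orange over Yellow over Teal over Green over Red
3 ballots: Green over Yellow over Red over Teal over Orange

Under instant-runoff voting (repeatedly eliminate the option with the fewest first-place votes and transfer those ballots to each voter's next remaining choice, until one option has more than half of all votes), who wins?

Round 1: Red 8, Teal 0, Orange 10, Green 3, Yellow 8. Teal eliminated.
Round 2: Red 8, Orange 10, Green 3, Yellow 8. Green eliminated.
Round 3: Red 8, Orange 10, Yellow 11. Red eliminated.
Round 4: Orange 18, Yellow 11. Orange has a majority (≥15).

Orange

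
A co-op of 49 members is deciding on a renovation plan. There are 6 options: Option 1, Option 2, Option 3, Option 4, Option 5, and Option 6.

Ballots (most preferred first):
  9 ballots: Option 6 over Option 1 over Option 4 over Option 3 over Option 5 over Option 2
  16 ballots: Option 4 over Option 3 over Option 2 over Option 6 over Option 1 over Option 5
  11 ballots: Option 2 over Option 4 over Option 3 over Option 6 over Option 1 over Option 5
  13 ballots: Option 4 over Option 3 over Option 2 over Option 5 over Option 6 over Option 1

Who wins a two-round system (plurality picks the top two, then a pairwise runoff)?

Option 4

Round 1 first-place votes: Option 1 0, Option 2 11, Option 3 0, Option 4 29, Option 5 0, Option 6 9. Option 4 and Option 2 advance.
Runoff: Option 4 is ranked above Option 2 on 38 ballots, Option 2 above Option 4 on 11.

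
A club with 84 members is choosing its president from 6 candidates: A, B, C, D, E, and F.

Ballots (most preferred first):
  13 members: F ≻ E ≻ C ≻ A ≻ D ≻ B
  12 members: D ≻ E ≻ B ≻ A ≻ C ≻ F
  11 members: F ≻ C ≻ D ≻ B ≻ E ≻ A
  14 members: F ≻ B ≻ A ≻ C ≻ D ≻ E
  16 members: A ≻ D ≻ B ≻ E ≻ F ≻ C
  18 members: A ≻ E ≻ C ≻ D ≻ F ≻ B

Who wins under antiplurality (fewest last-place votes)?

D

Last-place votes: A 11, B 31, C 16, D 0, E 14, F 12.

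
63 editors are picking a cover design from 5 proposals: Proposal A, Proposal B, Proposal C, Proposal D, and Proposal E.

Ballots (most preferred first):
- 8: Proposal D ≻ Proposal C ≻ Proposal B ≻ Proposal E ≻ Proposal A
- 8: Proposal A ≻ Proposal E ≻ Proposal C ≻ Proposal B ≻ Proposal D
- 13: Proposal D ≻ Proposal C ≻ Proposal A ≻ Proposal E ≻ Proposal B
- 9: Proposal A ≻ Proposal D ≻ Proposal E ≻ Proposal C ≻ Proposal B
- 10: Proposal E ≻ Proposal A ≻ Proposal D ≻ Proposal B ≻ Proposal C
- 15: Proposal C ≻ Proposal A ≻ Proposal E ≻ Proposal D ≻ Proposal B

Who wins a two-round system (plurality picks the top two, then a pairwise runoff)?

Proposal A

Round 1 first-place votes: Proposal A 17, Proposal B 0, Proposal C 15, Proposal D 21, Proposal E 10. Proposal D and Proposal A advance.
Runoff: Proposal D is ranked above Proposal A on 21 ballots, Proposal A above Proposal D on 42.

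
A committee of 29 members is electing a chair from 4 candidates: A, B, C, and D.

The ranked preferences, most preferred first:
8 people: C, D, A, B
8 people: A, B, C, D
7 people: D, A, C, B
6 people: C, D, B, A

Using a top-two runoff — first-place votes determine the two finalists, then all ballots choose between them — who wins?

Round 1 first-place votes: A 8, B 0, C 14, D 7. C and A advance.
Runoff: C is ranked above A on 14 ballots, A above C on 15.

A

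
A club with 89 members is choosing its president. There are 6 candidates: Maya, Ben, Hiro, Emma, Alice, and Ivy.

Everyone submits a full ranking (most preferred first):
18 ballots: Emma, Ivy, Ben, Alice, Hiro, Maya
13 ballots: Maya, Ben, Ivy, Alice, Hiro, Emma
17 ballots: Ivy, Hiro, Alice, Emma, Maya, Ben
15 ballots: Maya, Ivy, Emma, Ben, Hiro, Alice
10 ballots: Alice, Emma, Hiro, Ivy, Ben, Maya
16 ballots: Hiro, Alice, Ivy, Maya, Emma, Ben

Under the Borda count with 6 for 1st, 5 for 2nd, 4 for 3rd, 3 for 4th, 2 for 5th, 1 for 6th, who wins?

Maya: 18×1 + 13×6 + 17×2 + 15×6 + 10×1 + 16×3 = 278
Ben: 18×4 + 13×5 + 17×1 + 15×3 + 10×2 + 16×1 = 235
Hiro: 18×2 + 13×2 + 17×5 + 15×2 + 10×4 + 16×6 = 313
Emma: 18×6 + 13×1 + 17×3 + 15×4 + 10×5 + 16×2 = 314
Alice: 18×3 + 13×3 + 17×4 + 15×1 + 10×6 + 16×5 = 316
Ivy: 18×5 + 13×4 + 17×6 + 15×5 + 10×3 + 16×4 = 413

Ivy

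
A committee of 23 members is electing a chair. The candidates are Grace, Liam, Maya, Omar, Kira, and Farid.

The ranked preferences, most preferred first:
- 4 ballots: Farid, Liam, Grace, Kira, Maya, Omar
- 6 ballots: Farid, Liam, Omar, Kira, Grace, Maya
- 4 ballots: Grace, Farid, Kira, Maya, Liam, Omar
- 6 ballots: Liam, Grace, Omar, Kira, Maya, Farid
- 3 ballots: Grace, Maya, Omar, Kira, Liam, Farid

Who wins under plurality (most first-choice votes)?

First-place votes: Grace 7, Liam 6, Maya 0, Omar 0, Kira 0, Farid 10.

Farid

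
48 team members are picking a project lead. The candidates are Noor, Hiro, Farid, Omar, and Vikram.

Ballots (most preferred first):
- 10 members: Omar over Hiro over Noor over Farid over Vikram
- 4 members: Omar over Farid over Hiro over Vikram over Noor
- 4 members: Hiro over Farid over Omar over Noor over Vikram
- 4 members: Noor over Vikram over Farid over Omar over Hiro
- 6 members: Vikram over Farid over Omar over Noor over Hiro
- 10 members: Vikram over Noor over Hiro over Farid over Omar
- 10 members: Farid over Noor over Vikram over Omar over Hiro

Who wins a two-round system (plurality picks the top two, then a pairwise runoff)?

Vikram

Round 1 first-place votes: Noor 4, Hiro 4, Farid 10, Omar 14, Vikram 16. Vikram and Omar advance.
Runoff: Vikram is ranked above Omar on 30 ballots, Omar above Vikram on 18.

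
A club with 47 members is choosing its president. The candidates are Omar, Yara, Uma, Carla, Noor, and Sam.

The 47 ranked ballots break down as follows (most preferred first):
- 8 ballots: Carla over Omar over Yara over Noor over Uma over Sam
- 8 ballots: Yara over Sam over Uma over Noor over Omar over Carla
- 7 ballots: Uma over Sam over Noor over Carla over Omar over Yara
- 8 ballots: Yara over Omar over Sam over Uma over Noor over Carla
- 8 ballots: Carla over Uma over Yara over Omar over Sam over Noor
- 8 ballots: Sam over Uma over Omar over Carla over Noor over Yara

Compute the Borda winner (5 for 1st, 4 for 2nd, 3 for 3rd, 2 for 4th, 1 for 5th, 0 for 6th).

Uma

Omar: 8×4 + 8×1 + 7×1 + 8×4 + 8×2 + 8×3 = 119
Yara: 8×3 + 8×5 + 7×0 + 8×5 + 8×3 + 8×0 = 128
Uma: 8×1 + 8×3 + 7×5 + 8×2 + 8×4 + 8×4 = 147
Carla: 8×5 + 8×0 + 7×2 + 8×0 + 8×5 + 8×2 = 110
Noor: 8×2 + 8×2 + 7×3 + 8×1 + 8×0 + 8×1 = 69
Sam: 8×0 + 8×4 + 7×4 + 8×3 + 8×1 + 8×5 = 132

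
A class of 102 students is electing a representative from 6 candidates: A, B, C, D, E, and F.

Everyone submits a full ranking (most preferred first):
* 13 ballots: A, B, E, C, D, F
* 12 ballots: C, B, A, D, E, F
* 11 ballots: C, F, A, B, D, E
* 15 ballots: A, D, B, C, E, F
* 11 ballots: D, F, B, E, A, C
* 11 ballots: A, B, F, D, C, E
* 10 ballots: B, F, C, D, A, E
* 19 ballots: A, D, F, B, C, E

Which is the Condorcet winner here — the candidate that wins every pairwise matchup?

A vs B: 69–33
A vs C: 69–33
A vs D: 81–21
A vs E: 91–11
A vs F: 70–32
A beats every other candidate.

A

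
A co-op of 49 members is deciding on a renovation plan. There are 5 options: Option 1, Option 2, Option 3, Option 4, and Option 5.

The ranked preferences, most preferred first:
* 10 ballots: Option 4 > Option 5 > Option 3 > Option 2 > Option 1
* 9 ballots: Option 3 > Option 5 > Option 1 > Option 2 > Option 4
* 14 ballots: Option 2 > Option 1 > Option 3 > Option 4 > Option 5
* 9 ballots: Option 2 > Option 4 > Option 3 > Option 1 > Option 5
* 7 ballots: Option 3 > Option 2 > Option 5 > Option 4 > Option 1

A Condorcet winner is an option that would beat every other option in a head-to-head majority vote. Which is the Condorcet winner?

Option 3 vs Option 1: 35–14
Option 3 vs Option 2: 26–23
Option 3 vs Option 4: 30–19
Option 3 vs Option 5: 39–10
Option 3 beats every other option.

Option 3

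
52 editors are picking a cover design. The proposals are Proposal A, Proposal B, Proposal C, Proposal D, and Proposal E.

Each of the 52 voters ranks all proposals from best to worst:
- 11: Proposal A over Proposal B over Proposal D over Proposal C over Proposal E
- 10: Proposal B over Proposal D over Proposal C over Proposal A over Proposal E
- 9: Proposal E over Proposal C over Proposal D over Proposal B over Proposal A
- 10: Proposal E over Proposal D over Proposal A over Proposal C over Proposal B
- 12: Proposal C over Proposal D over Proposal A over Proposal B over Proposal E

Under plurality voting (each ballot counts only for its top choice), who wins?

First-place votes: Proposal A 11, Proposal B 10, Proposal C 12, Proposal D 0, Proposal E 19.

Proposal E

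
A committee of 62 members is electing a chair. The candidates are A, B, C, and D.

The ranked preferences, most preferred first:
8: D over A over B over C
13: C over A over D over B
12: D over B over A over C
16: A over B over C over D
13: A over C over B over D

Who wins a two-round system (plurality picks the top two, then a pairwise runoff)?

Round 1 first-place votes: A 29, B 0, C 13, D 20. A and D advance.
Runoff: A is ranked above D on 42 ballots, D above A on 20.

A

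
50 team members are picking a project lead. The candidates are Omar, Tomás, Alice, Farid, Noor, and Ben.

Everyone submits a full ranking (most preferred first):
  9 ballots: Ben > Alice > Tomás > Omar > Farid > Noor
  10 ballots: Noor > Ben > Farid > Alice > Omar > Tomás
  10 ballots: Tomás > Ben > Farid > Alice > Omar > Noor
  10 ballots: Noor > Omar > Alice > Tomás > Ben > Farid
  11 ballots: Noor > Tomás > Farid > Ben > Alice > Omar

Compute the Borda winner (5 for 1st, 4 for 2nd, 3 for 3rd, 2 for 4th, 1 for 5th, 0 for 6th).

Omar: 9×2 + 10×1 + 10×1 + 10×4 + 11×0 = 78
Tomás: 9×3 + 10×0 + 10×5 + 10×2 + 11×4 = 141
Alice: 9×4 + 10×2 + 10×2 + 10×3 + 11×1 = 117
Farid: 9×1 + 10×3 + 10×3 + 10×0 + 11×3 = 102
Noor: 9×0 + 10×5 + 10×0 + 10×5 + 11×5 = 155
Ben: 9×5 + 10×4 + 10×4 + 10×1 + 11×2 = 157

Ben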